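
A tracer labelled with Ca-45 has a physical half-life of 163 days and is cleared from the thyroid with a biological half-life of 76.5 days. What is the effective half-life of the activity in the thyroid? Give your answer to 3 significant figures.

52.1 days

1/t_eff = 1/t_phys + 1/t_biol = 1/163 + 1/76.5 = 0.019207 per day.
t_eff = 163 × 76.5 / (163 + 76.5) ≈ 52.065 days.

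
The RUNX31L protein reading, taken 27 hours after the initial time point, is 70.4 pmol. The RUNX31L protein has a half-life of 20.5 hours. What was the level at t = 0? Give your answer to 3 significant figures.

Number of half-lives elapsed: n = 27/20.5 ≈ 1.3171.
A₀ = A × 2^n = 70.4 × 2^1.3171 = 70.4 × 2.4916 ≈ 175.41 pmol.

175 pmol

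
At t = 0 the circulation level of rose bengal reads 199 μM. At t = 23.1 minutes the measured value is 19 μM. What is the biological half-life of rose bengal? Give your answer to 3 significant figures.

A/A₀ = 19/199 ≈ 0.095477.
n = log₂(10.474) ≈ 3.3887 half-lives elapsed in 23.1 minutes.
t½ = 23.1/3.3887 ≈ 6.8168 minutes.

6.82 minutes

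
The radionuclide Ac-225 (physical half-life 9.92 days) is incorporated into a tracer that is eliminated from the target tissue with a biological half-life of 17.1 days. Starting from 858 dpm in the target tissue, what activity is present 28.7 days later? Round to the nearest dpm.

36 dpm

1/t_eff = 1/t_phys + 1/t_biol = 1/9.92 + 1/17.1 = 0.15929 per day.
t_eff = 9.92 × 17.1 / (9.92 + 17.1) ≈ 6.278 days.
Remaining = 858 × (1/2)^(28.7/6.278) = 858 × (1/2)^4.5715 ≈ 36.085 dpm.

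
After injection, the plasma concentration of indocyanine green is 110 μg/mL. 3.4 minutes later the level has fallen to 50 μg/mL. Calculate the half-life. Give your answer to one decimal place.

3.0 minutes

A/A₀ = 50/110 ≈ 0.45455.
n = log₂(2.2) ≈ 1.1375 half-lives elapsed in 3.4 minutes.
t½ = 3.4/1.1375 ≈ 2.989 minutes.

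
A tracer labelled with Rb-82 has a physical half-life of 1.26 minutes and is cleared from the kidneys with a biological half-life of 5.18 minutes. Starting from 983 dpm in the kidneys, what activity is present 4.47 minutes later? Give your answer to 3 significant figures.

1/t_eff = 1/t_phys + 1/t_biol = 1/1.26 + 1/5.18 = 0.9867 per minute.
t_eff = 1.26 × 5.18 / (1.26 + 5.18) ≈ 1.0135 minutes.
Remaining = 983 × (1/2)^(4.47/1.0135) = 983 × (1/2)^4.4106 ≈ 46.222 dpm.

46.2 dpm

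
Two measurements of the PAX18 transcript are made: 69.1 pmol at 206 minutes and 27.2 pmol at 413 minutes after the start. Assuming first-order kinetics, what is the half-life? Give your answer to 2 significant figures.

150 minutes

Over Δt = 413 − 206 = 207 minutes, the level fell by a factor of 69.1/27.2 ≈ 2.5404.
n = log₂(2.5404) ≈ 1.3451 half-lives, so t½ = 207/1.3451 ≈ 153.89 minutes.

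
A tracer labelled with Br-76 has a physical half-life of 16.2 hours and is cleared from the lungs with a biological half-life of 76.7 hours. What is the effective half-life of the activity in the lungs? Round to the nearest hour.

1/t_eff = 1/t_phys + 1/t_biol = 1/16.2 + 1/76.7 = 0.074766 per hour.
t_eff = 16.2 × 76.7 / (16.2 + 76.7) ≈ 13.375 hours.

13 hours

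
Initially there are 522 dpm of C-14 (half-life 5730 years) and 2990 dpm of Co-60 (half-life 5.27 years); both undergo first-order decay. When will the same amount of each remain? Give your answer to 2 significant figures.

13 years

Set 522·(1/2)^(t/5730) = 2990·(1/2)^(t/5.27).
Taking log₂: log₂(522/2990) = t·(1/5730 − 1/5.27).
log₂(0.17458) = -2.518; 1/5730 − 1/5.27 = -0.18958.
t = -2.518 / -0.18958 ≈ 13.282 years.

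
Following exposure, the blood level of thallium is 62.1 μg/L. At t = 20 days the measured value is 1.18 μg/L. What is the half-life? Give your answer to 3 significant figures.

3.50 days

A/A₀ = 1.18/62.1 ≈ 0.019002.
n = log₂(52.627) ≈ 5.7177 half-lives elapsed in 20 days.
t½ = 20/5.7177 ≈ 3.4979 days.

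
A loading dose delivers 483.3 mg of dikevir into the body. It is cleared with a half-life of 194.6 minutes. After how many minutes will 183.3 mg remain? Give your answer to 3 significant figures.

272 minutes

Fraction remaining = 183.3/483.3 ≈ 0.37927.
n = log₂(483.3/183.3) = ln(2.6367)/ln 2 ≈ 1.3987 half-lives.
t = n × t½ = 1.3987 × 194.6 ≈ 272.19 minutes.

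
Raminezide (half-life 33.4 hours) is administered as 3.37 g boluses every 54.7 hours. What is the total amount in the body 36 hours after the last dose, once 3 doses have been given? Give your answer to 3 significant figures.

The 3 doses were given 145.4, 90.7, 36 hours ago.
Total = 3.37·(1/2)^(145.4/33.4) + 3.37·(1/2)^(90.7/33.4) + 3.37·(1/2)^(36/33.4)
      = 0.16488 + 0.51305 + 1.5965 ≈ 2.2744 g.

2.27 g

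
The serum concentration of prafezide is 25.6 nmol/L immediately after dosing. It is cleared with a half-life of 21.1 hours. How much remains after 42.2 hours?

Elapsed time is 2 half-lives (42.2/21.1).
Each half-life halves the amount: 25.6 × (1/2)^2 = 25.6/4 = 6.4 nmol/L.

6.4 nmol/L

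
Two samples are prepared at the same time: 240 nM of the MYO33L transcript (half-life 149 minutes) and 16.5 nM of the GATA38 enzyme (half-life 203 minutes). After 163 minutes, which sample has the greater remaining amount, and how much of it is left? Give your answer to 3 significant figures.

MYO33L transcript: 240 × (1/2)^1.094 ≈ 112.43 nM.
GATA38 enzyme: 16.5 × (1/2)^0.80296 ≈ 9.4574 nM.
MYO33L transcript has more remaining, at ≈ 112.43 nM.

MYO33L transcript, 112 nM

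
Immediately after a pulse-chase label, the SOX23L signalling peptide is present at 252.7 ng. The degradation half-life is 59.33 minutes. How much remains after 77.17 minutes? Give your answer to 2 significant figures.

Number of half-lives: n = 77.17/59.33 ≈ 1.3007.
Remaining = 252.7 × (1/2)^1.3007 = 252.7 × 0.40593 ≈ 102.58 ng.

100 ng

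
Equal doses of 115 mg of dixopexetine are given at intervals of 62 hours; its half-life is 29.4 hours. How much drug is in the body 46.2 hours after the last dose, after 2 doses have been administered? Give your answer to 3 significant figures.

47.7 mg

The 2 doses were given 108.2, 46.2 hours ago.
Total = 115·(1/2)^(108.2/29.4) + 115·(1/2)^(46.2/29.4)
      = 8.9707 + 38.695 ≈ 47.665 mg.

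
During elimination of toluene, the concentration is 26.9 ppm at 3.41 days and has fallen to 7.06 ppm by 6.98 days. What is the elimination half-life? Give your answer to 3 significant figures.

Over Δt = 6.98 − 3.41 = 3.57 days, the level fell by a factor of 26.9/7.06 ≈ 3.8102.
n = log₂(3.8102) ≈ 1.9299 half-lives, so t½ = 3.57/1.9299 ≈ 1.8499 days.

1.85 days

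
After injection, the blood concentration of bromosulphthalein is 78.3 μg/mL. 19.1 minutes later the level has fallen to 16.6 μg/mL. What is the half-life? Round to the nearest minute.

9 minutes

A/A₀ = 16.6/78.3 ≈ 0.21201.
n = log₂(4.7169) ≈ 2.2378 half-lives elapsed in 19.1 minutes.
t½ = 19.1/2.2378 ≈ 8.5351 minutes.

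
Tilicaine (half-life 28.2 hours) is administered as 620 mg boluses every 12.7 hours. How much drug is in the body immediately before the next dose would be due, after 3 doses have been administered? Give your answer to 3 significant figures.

The 3 doses were given 38.1, 25.4, 12.7 hours ago.
Total = 620·(1/2)^(38.1/28.2) + 620·(1/2)^(25.4/28.2) + 620·(1/2)^(12.7/28.2)
      = 243.04 + 332.09 + 453.76 ≈ 1028.9 mg.

1030 mg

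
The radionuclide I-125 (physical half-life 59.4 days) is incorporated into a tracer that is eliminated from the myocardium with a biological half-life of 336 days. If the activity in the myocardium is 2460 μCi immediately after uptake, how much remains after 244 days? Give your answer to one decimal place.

1/t_eff = 1/t_phys + 1/t_biol = 1/59.4 + 1/336 = 0.019811 per day.
t_eff = 59.4 × 336 / (59.4 + 336) ≈ 50.476 days.
Remaining = 2460 × (1/2)^(244/50.476) = 2460 × (1/2)^4.8339 ≈ 86.253 μCi.

86.3 μCi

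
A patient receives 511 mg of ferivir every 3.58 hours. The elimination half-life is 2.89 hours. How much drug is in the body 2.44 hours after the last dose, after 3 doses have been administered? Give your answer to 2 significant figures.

The 3 doses were given 9.6, 6.02, 2.44 hours ago.
Total = 511·(1/2)^(9.6/2.89) + 511·(1/2)^(6.02/2.89) + 511·(1/2)^(2.44/2.89)
      = 51.105 + 120.6 + 284.62 ≈ 456.33 mg.

460 mg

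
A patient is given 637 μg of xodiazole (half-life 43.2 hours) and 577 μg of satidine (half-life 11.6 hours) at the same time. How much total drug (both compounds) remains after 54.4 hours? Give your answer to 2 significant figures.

290 μg

xodiazole: 637 × (1/2)^(54.4/43.2) = 637 × (1/2)^1.2593 ≈ 266.11 μg.
satidine: 577 × (1/2)^(54.4/11.6) = 577 × (1/2)^4.6897 ≈ 22.359 μg.
Total = 266.11 + 22.359 ≈ 288.47 μg.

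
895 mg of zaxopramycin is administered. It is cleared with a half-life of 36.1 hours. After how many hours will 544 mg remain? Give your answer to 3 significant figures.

Fraction remaining = 544/895 ≈ 0.60782.
n = log₂(895/544) = ln(1.6452)/ln 2 ≈ 0.71828 half-lives.
t = n × t½ = 0.71828 × 36.1 ≈ 25.93 hours.

25.9 hours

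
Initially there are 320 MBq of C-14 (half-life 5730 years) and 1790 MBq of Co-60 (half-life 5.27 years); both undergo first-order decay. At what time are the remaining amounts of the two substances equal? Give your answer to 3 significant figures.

13.1 years

Set 320·(1/2)^(t/5730) = 1790·(1/2)^(t/5.27).
Taking log₂: log₂(320/1790) = t·(1/5730 − 1/5.27).
log₂(0.17877) = -2.4838; 1/5730 − 1/5.27 = -0.18958.
t = -2.4838 / -0.18958 ≈ 13.102 years.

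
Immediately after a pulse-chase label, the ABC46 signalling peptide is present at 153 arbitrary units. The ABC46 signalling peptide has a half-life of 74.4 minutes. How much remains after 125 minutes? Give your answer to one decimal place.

47.7 arbitrary units

Number of half-lives: n = 125/74.4 ≈ 1.6801.
Remaining = 153 × (1/2)^1.6801 = 153 × 0.31206 ≈ 47.745 arbitrary units.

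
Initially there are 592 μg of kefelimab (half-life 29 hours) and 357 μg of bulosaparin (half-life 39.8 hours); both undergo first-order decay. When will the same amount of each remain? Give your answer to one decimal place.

Set 592·(1/2)^(t/29) = 357·(1/2)^(t/39.8).
Taking log₂: log₂(592/357) = t·(1/29 − 1/39.8).
log₂(1.6583) = 0.72967; 1/29 − 1/39.8 = 0.0093571.
t = 0.72967 / 0.0093571 ≈ 77.98 hours.

78.0 hours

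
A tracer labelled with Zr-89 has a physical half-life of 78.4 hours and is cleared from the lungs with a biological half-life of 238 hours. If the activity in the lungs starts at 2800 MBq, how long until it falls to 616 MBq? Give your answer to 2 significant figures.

130 hours

1/t_eff = 1/t_phys + 1/t_biol = 1/78.4 + 1/238 = 0.016957 per hour.
t_eff = 78.4 × 238 / (78.4 + 238) ≈ 58.973 hours.
n = log₂(2800/616) ≈ 2.1844; t = 2.1844 × 58.973 ≈ 128.82 hours.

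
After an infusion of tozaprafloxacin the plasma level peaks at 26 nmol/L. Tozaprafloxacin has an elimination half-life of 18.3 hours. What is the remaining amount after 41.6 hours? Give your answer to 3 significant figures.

5.38 nmol/L

Number of half-lives: n = 41.6/18.3 ≈ 2.2732.
Remaining = 26 × (1/2)^2.2732 = 26 × 0.20687 ≈ 5.3785 nmol/L.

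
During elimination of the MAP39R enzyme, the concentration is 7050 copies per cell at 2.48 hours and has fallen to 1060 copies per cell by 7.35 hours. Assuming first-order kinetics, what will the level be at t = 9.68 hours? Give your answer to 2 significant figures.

Over Δt = 7.35 − 2.48 = 4.87 hours, the level fell by a factor of 7050/1060 ≈ 6.6509.
n = log₂(6.6509) ≈ 2.7336 half-lives, so t½ = 4.87/2.7336 ≈ 1.7816 hours.
From t = 7.35 to t = 9.68: 1060 × (1/2)^((9.68−7.35)/1.7816) ≈ 428.16 copies per cell.

430 copies per cell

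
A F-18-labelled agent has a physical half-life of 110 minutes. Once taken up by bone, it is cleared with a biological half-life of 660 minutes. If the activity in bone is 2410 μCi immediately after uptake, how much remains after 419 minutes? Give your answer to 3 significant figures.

1/t_eff = 1/t_phys + 1/t_biol = 1/110 + 1/660 = 0.010606 per minute.
t_eff = 110 × 660 / (110 + 660) ≈ 94.286 minutes.
Remaining = 2410 × (1/2)^(419/94.286) = 2410 × (1/2)^4.4439 ≈ 110.73 μCi.

111 μCi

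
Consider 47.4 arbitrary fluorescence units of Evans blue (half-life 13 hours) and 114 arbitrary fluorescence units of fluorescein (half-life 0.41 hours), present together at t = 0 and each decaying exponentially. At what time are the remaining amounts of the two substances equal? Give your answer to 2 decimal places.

Set 47.4·(1/2)^(t/13) = 114·(1/2)^(t/0.41).
Taking log₂: log₂(47.4/114) = t·(1/13 − 1/0.41).
log₂(0.41579) = -1.2661; 1/13 − 1/0.41 = -2.3621.
t = -1.2661 / -2.3621 ≈ 0.536 hours.

0.54 hours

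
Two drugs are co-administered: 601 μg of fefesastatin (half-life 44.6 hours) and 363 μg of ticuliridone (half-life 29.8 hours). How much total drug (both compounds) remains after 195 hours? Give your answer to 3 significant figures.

32.9 μg

fefesastatin: 601 × (1/2)^(195/44.6) = 601 × (1/2)^4.3722 ≈ 29.021 μg.
ticuliridone: 363 × (1/2)^(195/29.8) = 363 × (1/2)^6.5436 ≈ 3.8912 μg.
Total = 29.021 + 3.8912 ≈ 32.912 μg.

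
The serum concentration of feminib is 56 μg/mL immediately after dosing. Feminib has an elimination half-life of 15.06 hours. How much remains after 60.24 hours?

Elapsed time is 4 half-lives (60.24/15.06).
Each half-life halves the amount: 56 × (1/2)^4 = 56/16 = 3.5 μg/mL.

3.5 μg/mL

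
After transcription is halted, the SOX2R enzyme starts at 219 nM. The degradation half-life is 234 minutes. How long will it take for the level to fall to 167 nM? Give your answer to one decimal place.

Fraction remaining = 167/219 ≈ 0.76256.
n = log₂(219/167) = ln(1.3114)/ln 2 ≈ 0.39108 half-lives.
t = n × t½ = 0.39108 × 234 ≈ 91.513 minutes.

91.5 minutes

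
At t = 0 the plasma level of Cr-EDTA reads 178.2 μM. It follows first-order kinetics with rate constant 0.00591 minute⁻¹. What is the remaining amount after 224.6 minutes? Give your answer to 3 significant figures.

47.3 μM

t½ = ln 2 / λ = 0.69315 / 0.00591 ≈ 117.28 minutes.
Number of half-lives: n = 224.6/117.28 ≈ 1.915.
Remaining = 178.2 × (1/2)^1.915 = 178.2 × 0.26517 ≈ 47.253 μM.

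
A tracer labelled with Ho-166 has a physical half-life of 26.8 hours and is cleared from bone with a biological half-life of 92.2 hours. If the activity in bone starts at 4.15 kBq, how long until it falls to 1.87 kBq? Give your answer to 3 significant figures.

23.9 hours

1/t_eff = 1/t_phys + 1/t_biol = 1/26.8 + 1/92.2 = 0.048159 per hour.
t_eff = 26.8 × 92.2 / (26.8 + 92.2) ≈ 20.764 hours.
n = log₂(4.15/1.87) ≈ 1.1501; t = 1.1501 × 20.764 ≈ 23.881 hours.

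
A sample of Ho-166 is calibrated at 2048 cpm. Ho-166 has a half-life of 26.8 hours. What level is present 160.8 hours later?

Elapsed time is 6 half-lives (160.8/26.8).
Each half-life halves the amount: 2048 × (1/2)^6 = 2048/64 = 32 cpm.

32 cpm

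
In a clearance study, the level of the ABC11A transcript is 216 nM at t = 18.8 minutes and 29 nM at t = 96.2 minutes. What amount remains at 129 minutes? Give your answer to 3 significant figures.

Over Δt = 96.2 − 18.8 = 77.4 minutes, the level fell by a factor of 216/29 ≈ 7.4483.
n = log₂(7.4483) ≈ 2.8969 half-lives, so t½ = 77.4/2.8969 ≈ 26.718 minutes.
From t = 96.2 to t = 129: 29 × (1/2)^((129−96.2)/26.718) ≈ 12.384 nM.

12.4 nM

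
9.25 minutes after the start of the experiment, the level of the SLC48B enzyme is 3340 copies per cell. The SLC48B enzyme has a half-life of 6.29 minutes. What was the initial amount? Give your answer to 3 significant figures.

9260 copies per cell

Number of half-lives elapsed: n = 9.25/6.29 ≈ 1.4706.
A₀ = A × 2^n = 3340 × 2^1.4706 = 3340 × 2.7713 ≈ 9256.3 copies per cell.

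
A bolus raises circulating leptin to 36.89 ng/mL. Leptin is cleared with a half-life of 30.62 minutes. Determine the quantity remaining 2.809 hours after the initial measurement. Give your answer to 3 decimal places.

0.813 ng/mL

Convert the elapsed time: 2.809 hours = 168.54 minutes.
Number of half-lives: n = 168.54/30.62 ≈ 5.5042.
Remaining = 36.89 × (1/2)^5.5042 = 36.89 × 0.022032 ≈ 0.81277 ng/mL.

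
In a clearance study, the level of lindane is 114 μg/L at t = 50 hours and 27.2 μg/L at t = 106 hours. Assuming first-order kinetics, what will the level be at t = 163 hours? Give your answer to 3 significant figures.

6.33 μg/L

Over Δt = 106 − 50 = 56 hours, the level fell by a factor of 114/27.2 ≈ 4.1912.
n = log₂(4.1912) ≈ 2.0674 half-lives, so t½ = 56/2.0674 ≈ 27.088 hours.
From t = 106 to t = 163: 27.2 × (1/2)^((163−106)/27.088) ≈ 6.3259 μg/L.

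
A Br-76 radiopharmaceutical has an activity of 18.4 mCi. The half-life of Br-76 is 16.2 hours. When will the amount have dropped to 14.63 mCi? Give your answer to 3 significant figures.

5.36 hours

Fraction remaining = 14.63/18.4 ≈ 0.79511.
n = log₂(18.4/14.63) = ln(1.2577)/ln 2 ≈ 0.33078 half-lives.
t = n × t½ = 0.33078 × 16.2 ≈ 5.3586 hours.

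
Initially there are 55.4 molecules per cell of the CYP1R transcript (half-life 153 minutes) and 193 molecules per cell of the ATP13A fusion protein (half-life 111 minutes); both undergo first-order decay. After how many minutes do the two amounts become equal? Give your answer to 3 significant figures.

728 minutes

Set 55.4·(1/2)^(t/153) = 193·(1/2)^(t/111).
Taking log₂: log₂(55.4/193) = t·(1/153 − 1/111).
log₂(0.28705) = -1.8006; 1/153 − 1/111 = -0.0024731.
t = -1.8006 / -0.0024731 ≈ 728.1 minutes.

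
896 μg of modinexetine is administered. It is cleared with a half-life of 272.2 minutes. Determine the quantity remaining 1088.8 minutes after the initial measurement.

56 μg

Elapsed time is 4 half-lives (1088.8/272.2).
Each half-life halves the amount: 896 × (1/2)^4 = 896/16 = 56 μg.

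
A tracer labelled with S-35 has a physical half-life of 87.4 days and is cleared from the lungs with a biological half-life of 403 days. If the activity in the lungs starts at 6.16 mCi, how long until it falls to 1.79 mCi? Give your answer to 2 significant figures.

1/t_eff = 1/t_phys + 1/t_biol = 1/87.4 + 1/403 = 0.013923 per day.
t_eff = 87.4 × 403 / (87.4 + 403) ≈ 71.823 days.
n = log₂(6.16/1.79) ≈ 1.783; t = 1.783 × 71.823 ≈ 128.06 days.

130 days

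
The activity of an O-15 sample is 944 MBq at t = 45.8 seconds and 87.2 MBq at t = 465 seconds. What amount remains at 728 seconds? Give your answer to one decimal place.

19.6 MBq

Over Δt = 465 − 45.8 = 419.2 seconds, the level fell by a factor of 944/87.2 ≈ 10.826.
n = log₂(10.826) ≈ 3.4364 half-lives, so t½ = 419.2/3.4364 ≈ 121.99 seconds.
From t = 465 to t = 728: 87.2 × (1/2)^((728−465)/121.99) ≈ 19.567 MBq.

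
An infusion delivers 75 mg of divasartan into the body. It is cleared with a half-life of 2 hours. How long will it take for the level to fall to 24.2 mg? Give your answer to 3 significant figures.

Fraction remaining = 24.2/75 ≈ 0.32267.
n = log₂(75/24.2) = ln(3.0992)/ln 2 ≈ 1.6319 half-lives.
t = n × t½ = 1.6319 × 2 ≈ 3.2638 hours.

3.26 hours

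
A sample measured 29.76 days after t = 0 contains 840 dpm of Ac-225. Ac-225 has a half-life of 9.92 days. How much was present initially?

Number of half-lives elapsed: n = 29.76/9.92 ≈ 3.
A₀ = A × 2^n = 840 × 2^3 = 840 × 8 ≈ 6720 dpm.

6720 dpm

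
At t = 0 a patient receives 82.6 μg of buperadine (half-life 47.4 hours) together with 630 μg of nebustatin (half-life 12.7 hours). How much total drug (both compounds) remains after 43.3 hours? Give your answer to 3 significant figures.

buperadine: 82.6 × (1/2)^(43.3/47.4) = 82.6 × (1/2)^0.9135 ≈ 43.852 μg.
nebustatin: 630 × (1/2)^(43.3/12.7) = 630 × (1/2)^3.4094 ≈ 59.292 μg.
Total = 43.852 + 59.292 ≈ 103.14 μg.

103 μg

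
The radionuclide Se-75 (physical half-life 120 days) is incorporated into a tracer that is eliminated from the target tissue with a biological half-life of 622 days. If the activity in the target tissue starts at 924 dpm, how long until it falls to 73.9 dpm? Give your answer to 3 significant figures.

367 days

1/t_eff = 1/t_phys + 1/t_biol = 1/120 + 1/622 = 0.0099411 per day.
t_eff = 120 × 622 / (120 + 622) ≈ 100.59 days.
n = log₂(924/73.9) ≈ 3.6442; t = 3.6442 × 100.59 ≈ 366.59 days.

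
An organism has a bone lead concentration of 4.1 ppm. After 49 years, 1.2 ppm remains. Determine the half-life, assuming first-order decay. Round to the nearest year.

28 years

A/A₀ = 1.2/4.1 ≈ 0.29268.
n = log₂(3.4167) ≈ 1.7726 half-lives elapsed in 49 years.
t½ = 49/1.7726 ≈ 27.643 years.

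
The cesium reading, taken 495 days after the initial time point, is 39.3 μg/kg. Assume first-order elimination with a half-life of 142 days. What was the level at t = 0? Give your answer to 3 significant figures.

440 μg/kg

Number of half-lives elapsed: n = 495/142 ≈ 3.4859.
A₀ = A × 2^n = 39.3 × 2^3.4859 = 39.3 × 11.204 ≈ 440.31 μg/kg.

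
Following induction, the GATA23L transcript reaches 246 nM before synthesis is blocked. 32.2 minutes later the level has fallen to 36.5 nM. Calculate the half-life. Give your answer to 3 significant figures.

11.7 minutes

A/A₀ = 36.5/246 ≈ 0.14837.
n = log₂(6.7397) ≈ 2.7527 half-lives elapsed in 32.2 minutes.
t½ = 32.2/2.7527 ≈ 11.698 minutes.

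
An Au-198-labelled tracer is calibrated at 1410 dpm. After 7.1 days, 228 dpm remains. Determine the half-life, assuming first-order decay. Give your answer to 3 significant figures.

A/A₀ = 228/1410 ≈ 0.1617.
n = log₂(6.1842) ≈ 2.6286 half-lives elapsed in 7.1 days.
t½ = 7.1/2.6286 ≈ 2.7011 days.

2.70 days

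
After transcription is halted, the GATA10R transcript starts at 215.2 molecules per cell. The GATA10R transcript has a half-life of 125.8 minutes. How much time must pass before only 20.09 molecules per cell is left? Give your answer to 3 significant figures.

430 minutes

Fraction remaining = 20.09/215.2 ≈ 0.093355.
n = log₂(215.2/20.09) = ln(10.712)/ln 2 ≈ 3.4211 half-lives.
t = n × t½ = 3.4211 × 125.8 ≈ 430.38 minutes.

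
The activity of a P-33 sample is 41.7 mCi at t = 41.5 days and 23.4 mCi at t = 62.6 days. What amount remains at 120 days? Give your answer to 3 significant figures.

Over Δt = 62.6 − 41.5 = 21.1 days, the level fell by a factor of 41.7/23.4 ≈ 1.7821.
n = log₂(1.7821) ≈ 0.83354 half-lives, so t½ = 21.1/0.83354 ≈ 25.314 days.
From t = 62.6 to t = 120: 23.4 × (1/2)^((120−62.6)/25.314) ≈ 4.8598 mCi.

4.86 mCi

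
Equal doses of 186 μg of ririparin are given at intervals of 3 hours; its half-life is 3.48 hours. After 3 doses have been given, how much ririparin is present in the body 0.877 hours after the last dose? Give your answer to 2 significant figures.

290 μg

The 3 doses were given 6.877, 3.877, 0.877 hours ago.
Total = 186·(1/2)^(6.877/3.48) + 186·(1/2)^(3.877/3.48) + 186·(1/2)^(0.877/3.48)
      = 47.275 + 85.929 + 156.19 ≈ 289.39 μg.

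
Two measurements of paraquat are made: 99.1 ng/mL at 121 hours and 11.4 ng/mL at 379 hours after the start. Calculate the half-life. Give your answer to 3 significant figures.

82.7 hours

Over Δt = 379 − 121 = 258 hours, the level fell by a factor of 99.1/11.4 ≈ 8.693.
n = log₂(8.693) ≈ 3.1199 half-lives, so t½ = 258/3.1199 ≈ 82.696 hours.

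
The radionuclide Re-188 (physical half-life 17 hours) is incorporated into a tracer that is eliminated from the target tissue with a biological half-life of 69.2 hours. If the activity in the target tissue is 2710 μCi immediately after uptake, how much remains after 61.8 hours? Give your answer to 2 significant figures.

120 μCi

1/t_eff = 1/t_phys + 1/t_biol = 1/17 + 1/69.2 = 0.073274 per hour.
t_eff = 17 × 69.2 / (17 + 69.2) ≈ 13.647 hours.
Remaining = 2710 × (1/2)^(61.8/13.647) = 2710 × (1/2)^4.5284 ≈ 117.44 μCi.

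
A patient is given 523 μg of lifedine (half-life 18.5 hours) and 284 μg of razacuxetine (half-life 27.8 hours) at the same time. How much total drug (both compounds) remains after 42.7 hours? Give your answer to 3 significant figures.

lifedine: 523 × (1/2)^(42.7/18.5) = 523 × (1/2)^2.3081 ≈ 105.61 μg.
razacuxetine: 284 × (1/2)^(42.7/27.8) = 284 × (1/2)^1.536 ≈ 97.937 μg.
Total = 105.61 + 97.937 ≈ 203.54 μg.

204 μg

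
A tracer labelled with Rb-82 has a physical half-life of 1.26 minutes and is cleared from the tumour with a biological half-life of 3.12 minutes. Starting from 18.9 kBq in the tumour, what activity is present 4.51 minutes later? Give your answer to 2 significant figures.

0.58 kBq

1/t_eff = 1/t_phys + 1/t_biol = 1/1.26 + 1/3.12 = 1.1142 per minute.
t_eff = 1.26 × 3.12 / (1.26 + 3.12) ≈ 0.89753 minutes.
Remaining = 18.9 × (1/2)^(4.51/0.89753) = 18.9 × (1/2)^5.0249 ≈ 0.58053 kBq.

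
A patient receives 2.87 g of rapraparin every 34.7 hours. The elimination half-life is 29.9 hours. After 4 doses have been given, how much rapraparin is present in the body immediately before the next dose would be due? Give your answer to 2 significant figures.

The 4 doses were given 138.8, 104.1, 69.4, 34.7 hours ago.
Total = 2.87·(1/2)^(138.8/29.9) + 2.87·(1/2)^(104.1/29.9) + 2.87·(1/2)^(69.4/29.9) + 2.87·(1/2)^(34.7/29.9)
      = 0.11494 + 0.25693 + 0.57434 + 1.2839 ≈ 2.2301 g.

2.2 g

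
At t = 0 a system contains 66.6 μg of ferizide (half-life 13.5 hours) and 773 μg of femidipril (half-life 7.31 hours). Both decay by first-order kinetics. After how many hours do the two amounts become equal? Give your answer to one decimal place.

Set 66.6·(1/2)^(t/13.5) = 773·(1/2)^(t/7.31).
Taking log₂: log₂(66.6/773) = t·(1/13.5 − 1/7.31).
log₂(0.086158) = -3.5369; 1/13.5 − 1/7.31 = -0.062725.
t = -3.5369 / -0.062725 ≈ 56.387 hours.

56.4 hours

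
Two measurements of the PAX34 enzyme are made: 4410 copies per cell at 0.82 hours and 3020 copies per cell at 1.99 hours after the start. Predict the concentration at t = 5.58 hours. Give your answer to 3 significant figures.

945 copies per cell

Over Δt = 1.99 − 0.82 = 1.17 hours, the level fell by a factor of 4410/3020 ≈ 1.4603.
n = log₂(1.4603) ≈ 0.54623 half-lives, so t½ = 1.17/0.54623 ≈ 2.142 hours.
From t = 1.99 to t = 5.58: 3020 × (1/2)^((5.58−1.99)/2.142) ≈ 945.08 copies per cell.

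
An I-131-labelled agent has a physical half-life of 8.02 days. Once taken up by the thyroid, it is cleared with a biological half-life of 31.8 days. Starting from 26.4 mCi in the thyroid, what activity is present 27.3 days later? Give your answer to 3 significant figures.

1/t_eff = 1/t_phys + 1/t_biol = 1/8.02 + 1/31.8 = 0.15613 per day.
t_eff = 8.02 × 31.8 / (8.02 + 31.8) ≈ 6.4047 days.
Remaining = 26.4 × (1/2)^(27.3/6.4047) = 26.4 × (1/2)^4.2625 ≈ 1.3755 mCi.

1.38 mCi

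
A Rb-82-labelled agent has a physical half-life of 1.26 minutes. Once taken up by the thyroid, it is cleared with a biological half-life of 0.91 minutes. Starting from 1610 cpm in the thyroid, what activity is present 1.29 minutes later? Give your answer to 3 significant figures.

296 cpm

1/t_eff = 1/t_phys + 1/t_biol = 1/1.26 + 1/0.91 = 1.8926 per minute.
t_eff = 1.26 × 0.91 / (1.26 + 0.91) ≈ 0.52839 minutes.
Remaining = 1610 × (1/2)^(1.29/0.52839) = 1610 × (1/2)^2.4414 ≈ 296.41 cpm.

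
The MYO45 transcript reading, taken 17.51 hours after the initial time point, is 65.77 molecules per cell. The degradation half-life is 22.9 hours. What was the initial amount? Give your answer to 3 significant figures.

112 molecules per cell

Number of half-lives elapsed: n = 17.51/22.9 ≈ 0.76463.
A₀ = A × 2^n = 65.77 × 2^0.76463 = 65.77 × 1.6989 ≈ 111.74 molecules per cell.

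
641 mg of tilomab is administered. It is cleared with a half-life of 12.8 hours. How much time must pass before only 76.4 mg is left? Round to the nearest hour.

Fraction remaining = 76.4/641 ≈ 0.11919.
n = log₂(641/76.4) = ln(8.3901)/ln 2 ≈ 3.0687 half-lives.
t = n × t½ = 3.0687 × 12.8 ≈ 39.279 hours.

39 hours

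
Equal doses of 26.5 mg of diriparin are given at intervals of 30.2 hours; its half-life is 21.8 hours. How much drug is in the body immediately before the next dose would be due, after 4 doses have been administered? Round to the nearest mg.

16 mg

The 4 doses were given 120.8, 90.6, 60.4, 30.2 hours ago.
Total = 26.5·(1/2)^(120.8/21.8) + 26.5·(1/2)^(90.6/21.8) + 26.5·(1/2)^(60.4/21.8) + 26.5·(1/2)^(30.2/21.8)
      = 0.56905 + 1.4865 + 3.8833 + 10.144 ≈ 16.083 mg.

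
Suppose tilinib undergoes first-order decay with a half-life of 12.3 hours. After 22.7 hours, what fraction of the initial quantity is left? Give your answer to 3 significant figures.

0.278

n = 22.7/12.3 ≈ 1.8455 half-lives.
Fraction remaining = (1/2)^1.8455 ≈ 0.27825.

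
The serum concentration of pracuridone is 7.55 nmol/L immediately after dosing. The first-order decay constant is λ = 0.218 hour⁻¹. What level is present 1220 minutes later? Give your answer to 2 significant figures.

0.090 nmol/L

t½ = ln 2 / λ = 0.69315 / 0.218 ≈ 3.1796 hours.
Convert the elapsed time: 1220 minutes = 20.3333 hours.
Number of half-lives: n = 20.3333/3.1796 ≈ 6.395.
Remaining = 7.55 × (1/2)^6.395 = 7.55 × 0.011883 ≈ 0.089715 nmol/L.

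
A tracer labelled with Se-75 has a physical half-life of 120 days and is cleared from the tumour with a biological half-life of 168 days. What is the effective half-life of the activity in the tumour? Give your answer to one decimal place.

70.0 days

1/t_eff = 1/t_phys + 1/t_biol = 1/120 + 1/168 = 0.014286 per day.
t_eff = 120 × 168 / (120 + 168) ≈ 70 days.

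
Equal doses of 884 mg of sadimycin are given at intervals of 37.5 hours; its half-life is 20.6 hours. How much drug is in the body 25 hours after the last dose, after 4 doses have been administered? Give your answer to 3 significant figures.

528 mg

The 4 doses were given 137.5, 100, 62.5, 25 hours ago.
Total = 884·(1/2)^(137.5/20.6) + 884·(1/2)^(100/20.6) + 884·(1/2)^(62.5/20.6) + 884·(1/2)^(25/20.6)
      = 8.6527 + 30.559 + 107.93 + 381.18 ≈ 528.31 mg.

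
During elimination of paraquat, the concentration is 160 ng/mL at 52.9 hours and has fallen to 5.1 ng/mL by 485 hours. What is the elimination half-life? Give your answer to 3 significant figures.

Over Δt = 485 − 52.9 = 432.1 hours, the level fell by a factor of 160/5.1 ≈ 31.373.
n = log₂(31.373) ≈ 4.9714 half-lives, so t½ = 432.1/4.9714 ≈ 86.917 hours.

86.9 hours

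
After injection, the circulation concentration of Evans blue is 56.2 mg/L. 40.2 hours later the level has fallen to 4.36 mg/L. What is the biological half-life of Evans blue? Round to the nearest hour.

11 hours

A/A₀ = 4.36/56.2 ≈ 0.07758.
n = log₂(12.89) ≈ 3.6882 half-lives elapsed in 40.2 hours.
t½ = 40.2/3.6882 ≈ 10.9 hours.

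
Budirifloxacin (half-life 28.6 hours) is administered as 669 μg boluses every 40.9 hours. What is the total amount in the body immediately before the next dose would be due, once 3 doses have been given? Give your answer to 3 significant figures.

375 μg

The 3 doses were given 122.7, 81.8, 40.9 hours ago.
Total = 669·(1/2)^(122.7/28.6) + 669·(1/2)^(81.8/28.6) + 669·(1/2)^(40.9/28.6)
      = 34.194 + 92.138 + 248.27 ≈ 374.61 μg.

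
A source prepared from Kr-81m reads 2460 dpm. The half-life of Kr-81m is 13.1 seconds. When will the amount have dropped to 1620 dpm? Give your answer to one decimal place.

Fraction remaining = 1620/2460 ≈ 0.65854.
n = log₂(2460/1620) = ln(1.5185)/ln 2 ≈ 0.60266 half-lives.
t = n × t½ = 0.60266 × 13.1 ≈ 7.8949 seconds.

7.9 seconds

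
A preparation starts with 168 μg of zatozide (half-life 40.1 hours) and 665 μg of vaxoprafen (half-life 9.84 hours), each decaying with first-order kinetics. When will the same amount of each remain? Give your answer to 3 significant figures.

Set 168·(1/2)^(t/40.1) = 665·(1/2)^(t/9.84).
Taking log₂: log₂(168/665) = t·(1/40.1 − 1/9.84).
log₂(0.25263) = -1.9849; 1/40.1 − 1/9.84 = -0.076688.
t = -1.9849 / -0.076688 ≈ 25.883 hours.

25.9 hours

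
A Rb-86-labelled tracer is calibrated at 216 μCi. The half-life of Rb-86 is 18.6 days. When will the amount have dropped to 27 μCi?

55.8 days

27/216 = 1/8, so 3 half-lives have elapsed.
t = 3 × 18.6 = 55.8 days.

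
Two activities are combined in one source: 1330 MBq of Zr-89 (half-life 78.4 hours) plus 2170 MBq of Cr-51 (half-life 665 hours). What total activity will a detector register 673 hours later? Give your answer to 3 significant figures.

Zr-89: 1330 × (1/2)^(673/78.4) = 1330 × (1/2)^8.5842 ≈ 3.4654 MBq.
Cr-51: 2170 × (1/2)^(673/665) = 2170 × (1/2)^1.012 ≈ 1076 MBq.
Total = 3.4654 + 1076 ≈ 1079.5 MBq.

1080 MBq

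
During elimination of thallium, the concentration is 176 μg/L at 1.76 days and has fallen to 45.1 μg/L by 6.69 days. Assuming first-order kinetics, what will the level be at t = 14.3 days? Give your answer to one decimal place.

5.5 μg/L

Over Δt = 6.69 − 1.76 = 4.93 days, the level fell by a factor of 176/45.1 ≈ 3.9024.
n = log₂(3.9024) ≈ 1.9644 half-lives, so t½ = 4.93/1.9644 ≈ 2.5097 days.
From t = 6.69 to t = 14.3: 45.1 × (1/2)^((14.3−6.69)/2.5097) ≈ 5.5129 μg/L.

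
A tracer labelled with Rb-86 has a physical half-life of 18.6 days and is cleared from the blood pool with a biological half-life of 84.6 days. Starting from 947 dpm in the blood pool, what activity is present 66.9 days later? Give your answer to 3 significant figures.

1/t_eff = 1/t_phys + 1/t_biol = 1/18.6 + 1/84.6 = 0.065584 per day.
t_eff = 18.6 × 84.6 / (18.6 + 84.6) ≈ 15.248 days.
Remaining = 947 × (1/2)^(66.9/15.248) = 947 × (1/2)^4.3876 ≈ 45.244 dpm.

45.2 dpm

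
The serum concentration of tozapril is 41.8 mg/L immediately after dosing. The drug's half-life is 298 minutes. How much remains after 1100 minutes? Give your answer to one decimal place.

Number of half-lives: n = 1100/298 ≈ 3.6913.
Remaining = 41.8 × (1/2)^3.6913 = 41.8 × 0.077413 ≈ 3.2359 mg/L.

3.2 mg/L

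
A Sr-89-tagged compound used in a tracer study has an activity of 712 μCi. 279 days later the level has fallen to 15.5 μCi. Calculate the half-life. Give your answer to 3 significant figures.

A/A₀ = 15.5/712 ≈ 0.02177.
n = log₂(45.935) ≈ 5.5215 half-lives elapsed in 279 days.
t½ = 279/5.5215 ≈ 50.529 days.

50.5 days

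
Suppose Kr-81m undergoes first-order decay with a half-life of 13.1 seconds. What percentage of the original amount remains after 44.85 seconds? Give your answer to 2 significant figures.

n = 44.85/13.1 ≈ 3.4237 half-lives.
Fraction remaining = (1/2)^3.4237 ≈ 0.093191, i.e. 9.3191%.

9.3%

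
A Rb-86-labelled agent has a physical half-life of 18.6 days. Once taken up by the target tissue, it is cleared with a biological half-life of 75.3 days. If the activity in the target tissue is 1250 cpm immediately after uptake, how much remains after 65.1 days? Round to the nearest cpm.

61 cpm

1/t_eff = 1/t_phys + 1/t_biol = 1/18.6 + 1/75.3 = 0.067044 per day.
t_eff = 18.6 × 75.3 / (18.6 + 75.3) ≈ 14.916 days.
Remaining = 1250 × (1/2)^(65.1/14.916) = 1250 × (1/2)^4.3645 ≈ 60.681 cpm.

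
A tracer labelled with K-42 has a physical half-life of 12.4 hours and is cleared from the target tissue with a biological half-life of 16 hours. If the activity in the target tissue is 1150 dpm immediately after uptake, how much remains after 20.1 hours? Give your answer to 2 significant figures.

1/t_eff = 1/t_phys + 1/t_biol = 1/12.4 + 1/16 = 0.14315 per hour.
t_eff = 12.4 × 16 / (12.4 + 16) ≈ 6.9859 hours.
Remaining = 1150 × (1/2)^(20.1/6.9859) = 1150 × (1/2)^2.8772 ≈ 156.52 dpm.

160 dpm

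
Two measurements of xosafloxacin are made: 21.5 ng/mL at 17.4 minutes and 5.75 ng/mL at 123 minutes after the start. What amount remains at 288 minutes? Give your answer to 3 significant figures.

0.732 ng/mL

Over Δt = 123 − 17.4 = 105.6 minutes, the level fell by a factor of 21.5/5.75 ≈ 3.7391.
n = log₂(3.7391) ≈ 1.9027 half-lives, so t½ = 105.6/1.9027 ≈ 55.5 minutes.
From t = 123 to t = 288: 5.75 × (1/2)^((288−123)/55.5) ≈ 0.73234 ng/mL.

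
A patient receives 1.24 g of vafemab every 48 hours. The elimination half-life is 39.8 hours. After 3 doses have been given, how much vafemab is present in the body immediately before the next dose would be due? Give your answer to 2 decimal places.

0.87 g

The 3 doses were given 144, 96, 48 hours ago.
Total = 1.24·(1/2)^(144/39.8) + 1.24·(1/2)^(96/39.8) + 1.24·(1/2)^(48/39.8)
      = 0.10099 + 0.23298 + 0.53749 ≈ 0.87146 g.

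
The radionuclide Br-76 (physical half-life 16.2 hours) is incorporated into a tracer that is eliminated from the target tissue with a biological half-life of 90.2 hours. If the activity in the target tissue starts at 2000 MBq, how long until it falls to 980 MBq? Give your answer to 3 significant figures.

14.1 hours

1/t_eff = 1/t_phys + 1/t_biol = 1/16.2 + 1/90.2 = 0.072815 per hour.
t_eff = 16.2 × 90.2 / (16.2 + 90.2) ≈ 13.733 hours.
n = log₂(2000/980) ≈ 1.0291; t = 1.0291 × 13.733 ≈ 14.134 hours.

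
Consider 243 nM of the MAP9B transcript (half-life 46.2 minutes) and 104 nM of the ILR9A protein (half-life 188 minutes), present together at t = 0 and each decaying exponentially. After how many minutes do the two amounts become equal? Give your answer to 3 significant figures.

Set 243·(1/2)^(t/46.2) = 104·(1/2)^(t/188).
Taking log₂: log₂(243/104) = t·(1/46.2 − 1/188).
log₂(2.3365) = 1.2244; 1/46.2 − 1/188 = 0.016326.
t = 1.2244 / 0.016326 ≈ 74.996 minutes.

75.0 minutes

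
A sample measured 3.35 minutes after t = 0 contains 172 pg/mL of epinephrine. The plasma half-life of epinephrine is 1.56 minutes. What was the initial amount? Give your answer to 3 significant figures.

762 pg/mL

Number of half-lives elapsed: n = 3.35/1.56 ≈ 2.1474.
A₀ = A × 2^n = 172 × 2^2.1474 = 172 × 4.4304 ≈ 762.03 pg/mL.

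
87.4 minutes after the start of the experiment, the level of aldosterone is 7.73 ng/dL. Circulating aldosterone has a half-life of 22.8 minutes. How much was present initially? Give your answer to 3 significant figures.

Number of half-lives elapsed: n = 87.4/22.8 ≈ 3.8333.
A₀ = A × 2^n = 7.73 × 2^3.8333 = 7.73 × 14.254 ≈ 110.19 ng/dL.

110 ng/dL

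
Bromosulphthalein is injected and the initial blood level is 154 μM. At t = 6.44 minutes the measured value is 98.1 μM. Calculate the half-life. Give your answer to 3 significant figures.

A/A₀ = 98.1/154 ≈ 0.63701.
n = log₂(1.5698) ≈ 0.65061 half-lives elapsed in 6.44 minutes.
t½ = 6.44/0.65061 ≈ 9.8985 minutes.

9.90 minutes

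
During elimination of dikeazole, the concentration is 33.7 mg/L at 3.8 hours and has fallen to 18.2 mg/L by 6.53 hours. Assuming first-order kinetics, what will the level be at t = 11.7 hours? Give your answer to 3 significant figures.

Over Δt = 6.53 − 3.8 = 2.73 hours, the level fell by a factor of 33.7/18.2 ≈ 1.8516.
n = log₂(1.8516) ≈ 0.88881 half-lives, so t½ = 2.73/0.88881 ≈ 3.0715 hours.
From t = 6.53 to t = 11.7: 18.2 × (1/2)^((11.7−6.53)/3.0715) ≈ 5.6673 mg/L.

5.67 mg/L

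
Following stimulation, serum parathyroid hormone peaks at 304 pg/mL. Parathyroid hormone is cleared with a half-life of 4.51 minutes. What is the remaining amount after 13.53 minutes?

38 pg/mL

Elapsed time is 3 half-lives (13.53/4.51).
Each half-life halves the amount: 304 × (1/2)^3 = 304/8 = 38 pg/mL.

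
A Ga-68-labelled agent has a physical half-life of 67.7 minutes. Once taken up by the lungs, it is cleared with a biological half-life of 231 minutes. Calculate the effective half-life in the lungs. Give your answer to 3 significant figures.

1/t_eff = 1/t_phys + 1/t_biol = 1/67.7 + 1/231 = 0.0191 per minute.
t_eff = 67.7 × 231 / (67.7 + 231) ≈ 52.356 minutes.

52.4 minutes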